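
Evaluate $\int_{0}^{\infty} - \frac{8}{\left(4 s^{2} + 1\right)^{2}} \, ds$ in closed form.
$- \pi$

Begin with the known result
$$J(a) = \int_{0}^{\infty} - \frac{1}{2 \left(a^{2} + s^{2}\right)} \, ds = - \frac{\pi}{4 a}.$$

Differentiating under the integral sign with respect to $a$,
$$\frac{dJ}{da} = \int_{0}^{\infty} \frac{a}{\left(a^{2} + s^{2}\right)^{2}} \, ds = \frac{\pi}{4 a^{2}},$$
so $\int_{0}^{\infty} - \frac{1}{2 \left(a^{2} + s^{2}\right)^{2}} \, ds = - \frac{\pi}{8 a^{3}}$.

Setting $a = \frac{1}{2}$:
$$I = - \pi.$$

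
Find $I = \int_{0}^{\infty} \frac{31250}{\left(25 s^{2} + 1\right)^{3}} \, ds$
$\frac{9375 \pi}{8}$

Recall the elementary integral
$$J(a) = \int_{0}^{\infty} \frac{2}{a^{2} + s^{2}} \, ds = \frac{\pi}{a}.$$

Differentiating under the integral sign with respect to $a$,
$$\frac{dJ}{da} = \int_{0}^{\infty} - \frac{4 a}{\left(a^{2} + s^{2}\right)^{2}} \, ds = - \frac{\pi}{a^{2}},$$
so $\int_{0}^{\infty} \frac{2}{\left(a^{2} + s^{2}\right)^{2}} \, ds = \frac{\pi}{2 a^{3}}$.

Repeating — each differentiation of $1/(s^2+a^2)^j$ produces $-2ja/(s^2+a^2)^{j+1}$ — and dividing through by $-2ja$ at each step yields, after $2$ differentiations in total,
$$\int_{0}^{\infty} \frac{2}{\left(a^{2} + s^{2}\right)^{3}} \, ds = \frac{3 \pi}{8 a^{5}}.$$

Setting $a = \frac{1}{5}$:
$$I = \frac{9375 \pi}{8}.$$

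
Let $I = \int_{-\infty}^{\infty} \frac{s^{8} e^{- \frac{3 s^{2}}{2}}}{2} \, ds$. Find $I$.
$\frac{35 \sqrt{6} \sqrt{\pi}}{162}$

Start from the elementary integral
$$J(a) = \int_{-\infty}^{\infty} \frac{e^{- a s^{2}}}{2} \, ds = \frac{\sqrt{\pi}}{2 \sqrt{a}}.$$

Differentiating under the integral sign brings down a factor of $(-s^2)$:
$$\frac{dJ}{da} = \int_{-\infty}^{\infty} - \frac{s^{2} e^{- a s^{2}}}{2} \, ds = - \frac{\sqrt{\pi}}{4 a^{\frac{3}{2}}}.$$

Repeating $4$ times in total — each differentiation brings down another $(-s^2)$ — gives
$$\frac{d^{4}J}{da^{4}} = \int_{-\infty}^{\infty} \frac{s^{8} e^{- a s^{2}}}{2} \, ds = \frac{105 \sqrt{\pi}}{32 a^{\frac{9}{2}}},$$
and the integrand here is exactly the target integrand, so $I = \frac{105 \sqrt{\pi}}{32 a^{\frac{9}{2}}}$.

Setting $a = \frac{3}{2}$:
$$I = \frac{35 \sqrt{6} \sqrt{\pi}}{162}.$$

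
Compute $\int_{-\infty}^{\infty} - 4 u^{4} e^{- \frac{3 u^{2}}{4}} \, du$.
$- \frac{32 \sqrt{3} \sqrt{\pi}}{9}$

Begin with the known integral
$$J(a) = \int_{-\infty}^{\infty} - 4 e^{- a u^{2}} \, du = - \frac{4 \sqrt{\pi}}{\sqrt{a}}.$$

Differentiating under the integral sign brings down a factor of $(-u^2)$:
$$\frac{dJ}{da} = \int_{-\infty}^{\infty} 4 u^{2} e^{- a u^{2}} \, du = \frac{2 \sqrt{\pi}}{a^{\frac{3}{2}}}.$$

Repeating twice in total — each differentiation brings down another $(-u^2)$ — gives
$$\frac{d^{2}J}{da^{2}} = \int_{-\infty}^{\infty} - 4 u^{4} e^{- a u^{2}} \, du = - \frac{3 \sqrt{\pi}}{a^{\frac{5}{2}}},$$
and the integrand here is exactly the target integrand, so $I = - \frac{3 \sqrt{\pi}}{a^{\frac{5}{2}}}$.

Setting $a = \frac{3}{4}$:
$$I = - \frac{32 \sqrt{3} \sqrt{\pi}}{9}.$$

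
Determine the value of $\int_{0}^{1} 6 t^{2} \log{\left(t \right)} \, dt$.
$- \frac{2}{3}$

Begin with the known integral
$$J(a) = \int_{0}^{1} 6 t^{a} \, dt = \frac{6}{a + 1}.$$

Differentiating under the integral sign brings down a factor of $\ln t$:
$$\frac{dJ}{da} = \int_{0}^{1} 6 t^{a} \log{\left(t \right)} \, dt = - \frac{6}{\left(a + 1\right)^{2}}.$$

The integral on the left is $I$, so $I = - \frac{6}{\left(a + 1\right)^{2}}$.

Setting $a = 2$:
$$I = - \frac{2}{3}.$$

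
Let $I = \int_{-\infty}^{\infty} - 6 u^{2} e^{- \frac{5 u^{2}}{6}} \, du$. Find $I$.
$- \frac{18 \sqrt{30} \sqrt{\pi}}{25}$

Begin with the known integral
$$J(a) = \int_{-\infty}^{\infty} - 6 e^{- a u^{2}} \, du = - \frac{6 \sqrt{\pi}}{\sqrt{a}}.$$

Differentiating under the integral sign brings down a factor of $(-u^2)$:
$$\frac{dJ}{da} = \int_{-\infty}^{\infty} 6 u^{2} e^{- a u^{2}} \, du = \frac{3 \sqrt{\pi}}{a^{\frac{3}{2}}}.$$

The integral on the left is $-I$, so $I = - \frac{3 \sqrt{\pi}}{a^{\frac{3}{2}}}$.

Setting $a = \frac{5}{6}$:
$$I = - \frac{18 \sqrt{30} \sqrt{\pi}}{25}.$$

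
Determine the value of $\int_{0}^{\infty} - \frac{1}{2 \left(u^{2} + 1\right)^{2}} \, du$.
$- \frac{\pi}{8}$

Recall the elementary integral
$$J(a) = \int_{0}^{\infty} - \frac{1}{2 \left(a^{2} + u^{2}\right)} \, du = - \frac{\pi}{4 a}.$$

Differentiating under the integral sign with respect to $a$,
$$\frac{dJ}{da} = \int_{0}^{\infty} \frac{a}{\left(a^{2} + u^{2}\right)^{2}} \, du = \frac{\pi}{4 a^{2}},$$
so $\int_{0}^{\infty} - \frac{1}{2 \left(a^{2} + u^{2}\right)^{2}} \, du = - \frac{\pi}{8 a^{3}}$.

Setting $a = 1$:
$$I = - \frac{\pi}{8}.$$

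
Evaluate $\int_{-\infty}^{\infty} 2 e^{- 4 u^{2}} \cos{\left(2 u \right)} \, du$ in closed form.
$\frac{\sqrt{\pi}}{e^{\frac{1}{4}}}$

Treat the cosine frequency as a parameter and define $I(b) = \int_{-\infty}^{\infty} 2 e^{- 4 u^{2}} \cos{\left(b u \right)} \, du$.

Differentiating under the integral sign,
$$I'(b) = \int_{-\infty}^{\infty} - 2 u e^{- 4 u^{2}} \sin{\left(b u \right)} \, du.$$

Integrate $\int_{-\infty}^{\infty} u \sin(b u)\, e^{- 4 u^{2}}\, du$ by parts with $w = \sin(b u)$ and $dv = u\, e^{- 4 u^{2}}\, du$, giving $v = - \frac{e^{- 4 u^{2}}}{8}$. The boundary term vanishes and
$$\int_{-\infty}^{\infty} u \sin(b u)\, e^{- 4 u^{2}}\, du = \frac{b}{8} \int_{-\infty}^{\infty} \cos(b u)\, e^{- 4 u^{2}}\, du,$$
so $I'(b) = - \frac{b}{8}\, I(b)$.

This is a separable first-order ODE; solving with the initial condition $I(0) = \int_{-\infty}^{\infty} 2 e^{- 4 u^{2}}\,du = \sqrt{\pi}$ gives
$$I(b) = \sqrt{\pi} e^{- \frac{b^{2}}{16}}.$$

Setting $b = 2$:
$$I = \frac{\sqrt{\pi}}{e^{\frac{1}{4}}}.$$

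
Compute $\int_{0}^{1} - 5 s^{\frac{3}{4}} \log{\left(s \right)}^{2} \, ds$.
$- \frac{640}{343}$

Start from the elementary integral
$$J(a) = \int_{0}^{1} - 5 s^{a} \, ds = - \frac{5}{a + 1}.$$

Differentiating under the integral sign brings down a factor of $\ln s$:
$$\frac{dJ}{da} = \int_{0}^{1} - 5 s^{a} \log{\left(s \right)} \, ds = \frac{5}{\left(a + 1\right)^{2}}.$$

Repeating twice in total — each differentiation brings down another $\ln s$ — gives
$$\frac{d^{2}J}{da^{2}} = \int_{0}^{1} - 5 s^{a} \log{\left(s \right)}^{2} \, ds = - \frac{10}{\left(a + 1\right)^{3}},$$
and the integrand here is exactly the target integrand, so $I = - \frac{10}{\left(a + 1\right)^{3}}$.

Setting $a = \frac{3}{4}$:
$$I = - \frac{640}{343}.$$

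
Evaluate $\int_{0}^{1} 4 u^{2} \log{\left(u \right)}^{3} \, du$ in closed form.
$- \frac{8}{27}$

Consider the simpler parametrised integral
$$J(a) = \int_{0}^{1} 4 u^{a} \, du = \frac{4}{a + 1}.$$

Differentiating under the integral sign brings down a factor of $\ln u$:
$$\frac{dJ}{da} = \int_{0}^{1} 4 u^{a} \log{\left(u \right)} \, du = - \frac{4}{\left(a + 1\right)^{2}}.$$

Repeating $3$ times in total — each differentiation brings down another $\ln u$ — gives
$$\frac{d^{3}J}{da^{3}} = \int_{0}^{1} 4 u^{a} \log{\left(u \right)}^{3} \, du = - \frac{24}{\left(a + 1\right)^{4}},$$
and the integrand here is exactly the target integrand, so $I = - \frac{24}{\left(a + 1\right)^{4}}$.

Setting $a = 2$:
$$I = - \frac{8}{27}.$$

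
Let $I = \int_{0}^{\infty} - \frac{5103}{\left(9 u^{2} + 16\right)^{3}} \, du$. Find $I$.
$- \frac{5103 \pi}{16384}$

Recall the elementary integral
$$J(a) = \int_{0}^{\infty} - \frac{7}{a^{2} + u^{2}} \, du = - \frac{7 \pi}{2 a}.$$

Differentiating under the integral sign with respect to $a$,
$$\frac{dJ}{da} = \int_{0}^{\infty} \frac{14 a}{\left(a^{2} + u^{2}\right)^{2}} \, du = \frac{7 \pi}{2 a^{2}},$$
so $\int_{0}^{\infty} - \frac{7}{\left(a^{2} + u^{2}\right)^{2}} \, du = - \frac{7 \pi}{4 a^{3}}$.

Repeating — each differentiation of $1/(u^2+a^2)^j$ produces $-2ja/(u^2+a^2)^{j+1}$ — and dividing through by $-2ja$ at each step yields, after $2$ differentiations in total,
$$\int_{0}^{\infty} - \frac{7}{\left(a^{2} + u^{2}\right)^{3}} \, du = - \frac{21 \pi}{16 a^{5}}.$$

Setting $a = \frac{4}{3}$:
$$I = - \frac{5103 \pi}{16384}.$$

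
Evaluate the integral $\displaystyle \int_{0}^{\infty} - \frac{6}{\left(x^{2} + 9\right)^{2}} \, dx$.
$- \frac{\pi}{18}$

Begin with the known result
$$J(a) = \int_{0}^{\infty} - \frac{6}{a^{2} + x^{2}} \, dx = - \frac{3 \pi}{a}.$$

Differentiating under the integral sign with respect to $a$,
$$\frac{dJ}{da} = \int_{0}^{\infty} \frac{12 a}{\left(a^{2} + x^{2}\right)^{2}} \, dx = \frac{3 \pi}{a^{2}},$$
so $\int_{0}^{\infty} - \frac{6}{\left(a^{2} + x^{2}\right)^{2}} \, dx = - \frac{3 \pi}{2 a^{3}}$.

Setting $a = 3$:
$$I = - \frac{\pi}{18}.$$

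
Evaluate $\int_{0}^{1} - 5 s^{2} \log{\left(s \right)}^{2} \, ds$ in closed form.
$- \frac{10}{27}$

Start from the elementary integral
$$J(a) = \int_{0}^{1} - 5 s^{a} \, ds = - \frac{5}{a + 1}.$$

Differentiating under the integral sign brings down a factor of $\ln s$:
$$\frac{dJ}{da} = \int_{0}^{1} - 5 s^{a} \log{\left(s \right)} \, ds = \frac{5}{\left(a + 1\right)^{2}}.$$

Repeating twice in total — each differentiation brings down another $\ln s$ — gives
$$\frac{d^{2}J}{da^{2}} = \int_{0}^{1} - 5 s^{a} \log{\left(s \right)}^{2} \, ds = - \frac{10}{\left(a + 1\right)^{3}},$$
and the integrand here is exactly the target integrand, so $I = - \frac{10}{\left(a + 1\right)^{3}}$.

Setting $a = 2$:
$$I = - \frac{10}{27}.$$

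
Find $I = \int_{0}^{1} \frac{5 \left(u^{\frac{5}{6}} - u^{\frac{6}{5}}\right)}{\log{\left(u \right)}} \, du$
$\log{\left(\frac{3125}{7776} \right)}$

Introduce a parameter $a$ in the exponent: let $I(a) = \int_{0}^{1} \frac{5 \left(- u^{\frac{6}{5}} + u^{a}\right)}{\log{\left(u \right)}} \, du$.

Since $\dfrac{\partial}{\partial a}\,u^{a} = u^{a} \ln u$, the $\ln u$ in the denominator cancels and
$$\frac{dI}{da} = \int_{0}^{1} 5 u^{a} \, du = 5 \left[\frac{u^{a+1}}{a+1}\right]_0^1 = \frac{5}{a + 1}.$$

Integrating with respect to $a$ gives $I(a) = \log{\left(\frac{3125 \left(a + 1\right)^{5}}{161051} \right)} + C$.

At $a = \frac{6}{5}$ the integrand is identically $0$, so $I(\frac{6}{5}) = 0$. The closed form gives $0$, hence $C = 0$.

Setting $a = \frac{5}{6}$:
$$I = \log{\left(\frac{3125}{7776} \right)}.$$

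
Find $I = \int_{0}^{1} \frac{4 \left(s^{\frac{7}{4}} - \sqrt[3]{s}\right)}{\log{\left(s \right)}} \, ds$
$- \log{\left(\frac{65536}{1185921} \right)}$

Replace the exponent $\frac{1}{3}$ by a parameter $a$: let $I(a) = \int_{0}^{1} \frac{4 \left(s^{\frac{7}{4}} - s^{a}\right)}{\log{\left(s \right)}} \, ds$.

Since $\dfrac{\partial}{\partial a}\,s^{a} = s^{a} \ln s$, the $\ln s$ in the denominator cancels and
$$\frac{dI}{da} = \int_{0}^{1} -4 s^{a} \, ds = -4 \left[\frac{s^{a+1}}{a+1}\right]_0^1 = - \frac{4}{a + 1}.$$

Integrating with respect to $a$ gives $I(a) = - \log{\left(\frac{256 \left(a + 1\right)^{4}}{14641} \right)} + C$.

At $a = \frac{7}{4}$ the integrand is identically $0$, so $I(\frac{7}{4}) = 0$. The closed form gives $0$, hence $C = 0$.

Setting $a = \frac{1}{3}$:
$$I = - \log{\left(\frac{65536}{1185921} \right)}.$$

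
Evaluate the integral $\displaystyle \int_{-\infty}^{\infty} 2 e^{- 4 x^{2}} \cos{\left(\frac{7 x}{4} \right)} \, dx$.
$\frac{\sqrt{\pi}}{e^{\frac{49}{256}}}$

Treat the cosine frequency as a parameter and define $I(b) = \int_{-\infty}^{\infty} 2 e^{- 4 x^{2}} \cos{\left(b x \right)} \, dx$.

Differentiating under the integral sign,
$$I'(b) = \int_{-\infty}^{\infty} - 2 x e^{- 4 x^{2}} \sin{\left(b x \right)} \, dx.$$

Integrate $\int_{-\infty}^{\infty} x \sin(b x)\, e^{- 4 x^{2}}\, dx$ by parts with $u = \sin(b x)$ and $dv = x\, e^{- 4 x^{2}}\, dx$, giving $v = - \frac{e^{- 4 x^{2}}}{8}$. The boundary term vanishes and
$$\int_{-\infty}^{\infty} x \sin(b x)\, e^{- 4 x^{2}}\, dx = \frac{b}{8} \int_{-\infty}^{\infty} \cos(b x)\, e^{- 4 x^{2}}\, dx,$$
so $I'(b) = - \frac{b}{8}\, I(b)$.

This is a separable first-order ODE; solving with the initial condition $I(0) = \int_{-\infty}^{\infty} 2 e^{- 4 x^{2}}\,dx = \sqrt{\pi}$ gives
$$I(b) = \sqrt{\pi} e^{- \frac{b^{2}}{16}}.$$

Setting $b = \frac{7}{4}$:
$$I = \frac{\sqrt{\pi}}{e^{\frac{49}{256}}}.$$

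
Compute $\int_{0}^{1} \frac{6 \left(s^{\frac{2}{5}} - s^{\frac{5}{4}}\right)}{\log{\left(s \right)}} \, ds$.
$- \log{\left(\frac{8303765625}{481890304} \right)}$

Replace the exponent $\frac{5}{4}$ by a parameter $a$: let $I(a) = \int_{0}^{1} \frac{6 \left(s^{\frac{2}{5}} - s^{a}\right)}{\log{\left(s \right)}} \, ds$.

Since $\dfrac{\partial}{\partial a}\,s^{a} = s^{a} \ln s$, the $\ln s$ in the denominator cancels and
$$\frac{dI}{da} = \int_{0}^{1} -6 s^{a} \, ds = -6 \left[\frac{s^{a+1}}{a+1}\right]_0^1 = - \frac{6}{a + 1}.$$

Integrating with respect to $a$ gives $I(a) = - \log{\left(\frac{15625 \left(a + 1\right)^{6}}{117649} \right)} + C$.

At $a = \frac{2}{5}$ the integrand is identically $0$, so $I(\frac{2}{5}) = 0$. The closed form gives $0$, hence $C = 0$.

Setting $a = \frac{5}{4}$:
$$I = - \log{\left(\frac{8303765625}{481890304} \right)}.$$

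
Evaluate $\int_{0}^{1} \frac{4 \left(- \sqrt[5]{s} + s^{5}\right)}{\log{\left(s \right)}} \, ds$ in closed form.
$\log{\left(625 \right)}$

Introduce a parameter $a$ in the exponent: let $I(a) = \int_{0}^{1} \frac{4 \left(s^{5} - s^{a}\right)}{\log{\left(s \right)}} \, ds$.

Since $\dfrac{\partial}{\partial a}\,s^{a} = s^{a} \ln s$, the $\ln s$ in the denominator cancels and
$$\frac{dI}{da} = \int_{0}^{1} -4 s^{a} \, ds = -4 \left[\frac{s^{a+1}}{a+1}\right]_0^1 = - \frac{4}{a + 1}.$$

Integrating with respect to $a$ gives $I(a) = \log{\left(\frac{1296}{\left(a + 1\right)^{4}} \right)} + C$.

At $a = 5$ the integrand is identically $0$, so $I(5) = 0$. The closed form gives $0$, hence $C = 0$.

Setting $a = \frac{1}{5}$:
$$I = \log{\left(625 \right)}.$$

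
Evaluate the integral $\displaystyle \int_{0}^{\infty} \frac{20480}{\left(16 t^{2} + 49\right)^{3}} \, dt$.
$\frac{960 \pi}{16807}$

Recall the elementary integral
$$J(a) = \int_{0}^{\infty} \frac{5}{a^{2} + t^{2}} \, dt = \frac{5 \pi}{2 a}.$$

Differentiating under the integral sign with respect to $a$,
$$\frac{dJ}{da} = \int_{0}^{\infty} - \frac{10 a}{\left(a^{2} + t^{2}\right)^{2}} \, dt = - \frac{5 \pi}{2 a^{2}},$$
so $\int_{0}^{\infty} \frac{5}{\left(a^{2} + t^{2}\right)^{2}} \, dt = \frac{5 \pi}{4 a^{3}}$.

Repeating — each differentiation of $1/(t^2+a^2)^j$ produces $-2ja/(t^2+a^2)^{j+1}$ — and dividing through by $-2ja$ at each step yields, after $2$ differentiations in total,
$$\int_{0}^{\infty} \frac{5}{\left(a^{2} + t^{2}\right)^{3}} \, dt = \frac{15 \pi}{16 a^{5}}.$$

Setting $a = \frac{7}{4}$:
$$I = \frac{960 \pi}{16807}.$$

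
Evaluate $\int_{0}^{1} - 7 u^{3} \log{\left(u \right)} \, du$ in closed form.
$\frac{7}{16}$

Start from the elementary integral
$$J(a) = \int_{0}^{1} - 7 u^{a} \, du = - \frac{7}{a + 1}.$$

Differentiating under the integral sign brings down a factor of $\ln u$:
$$\frac{dJ}{da} = \int_{0}^{1} - 7 u^{a} \log{\left(u \right)} \, du = \frac{7}{\left(a + 1\right)^{2}}.$$

The integral on the left is $I$, so $I = \frac{7}{\left(a + 1\right)^{2}}$.

Setting $a = 3$:
$$I = \frac{7}{16}.$$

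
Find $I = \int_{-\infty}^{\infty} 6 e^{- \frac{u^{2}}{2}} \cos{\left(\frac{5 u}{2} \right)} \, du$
$\frac{6 \sqrt{2} \sqrt{\pi}}{e^{\frac{25}{8}}}$

Define $I(b) = \int_{-\infty}^{\infty} 6 e^{- \frac{u^{2}}{2}} \cos{\left(b u \right)} \, du$.

Differentiating under the integral sign,
$$I'(b) = \int_{-\infty}^{\infty} - 6 u e^{- \frac{u^{2}}{2}} \sin{\left(b u \right)} \, du.$$

Integrate $\int_{-\infty}^{\infty} u \sin(b u)\, e^{- \frac{u^{2}}{2}}\, du$ by parts with $w = \sin(b u)$ and $dv = u\, e^{- \frac{u^{2}}{2}}\, du$, giving $v = - e^{- \frac{u^{2}}{2}}$. The boundary term vanishes and
$$\int_{-\infty}^{\infty} u \sin(b u)\, e^{- \frac{u^{2}}{2}}\, du = b \int_{-\infty}^{\infty} \cos(b u)\, e^{- \frac{u^{2}}{2}}\, du,$$
so $I'(b) = - b\, I(b)$.

This is a separable first-order ODE; solving with the initial condition $I(0) = \int_{-\infty}^{\infty} 6 e^{- \frac{u^{2}}{2}}\,du = 6 \sqrt{2} \sqrt{\pi}$ gives
$$I(b) = 6 \sqrt{2} \sqrt{\pi} e^{- \frac{b^{2}}{2}}.$$

Setting $b = \frac{5}{2}$:
$$I = \frac{6 \sqrt{2} \sqrt{\pi}}{e^{\frac{25}{8}}}.$$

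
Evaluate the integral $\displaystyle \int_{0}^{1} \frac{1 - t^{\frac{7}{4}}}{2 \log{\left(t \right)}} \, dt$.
$- \frac{\log{\left(11 \right)}}{2} + \log{\left(2 \right)}$

Introduce a parameter $a$ in the exponent: let $I(a) = \int_{0}^{1} \frac{1 - t^{a}}{2 \log{\left(t \right)}} \, dt$.

Since $\dfrac{\partial}{\partial a}\,t^{a} = t^{a} \ln t$, the $\ln t$ in the denominator cancels and
$$\frac{dI}{da} = \int_{0}^{1} - \frac{1}{2} t^{a} \, dt = - \frac{1}{2} \left[\frac{t^{a+1}}{a+1}\right]_0^1 = - \frac{1}{2 a + 2}.$$

Integrating with respect to $a$ gives $I(a) = - \frac{\log{\left(a + 1 \right)}}{2} + C$.

At $a = 0$ the integrand is identically $0$, so $I(0) = 0$. The closed form gives $0$, hence $C = 0$.

Setting $a = \frac{7}{4}$:
$$I = - \frac{\log{\left(11 \right)}}{2} + \log{\left(2 \right)}.$$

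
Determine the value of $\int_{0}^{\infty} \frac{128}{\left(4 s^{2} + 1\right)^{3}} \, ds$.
$12 \pi$

Recall the elementary integral
$$J(a) = \int_{0}^{\infty} \frac{2}{a^{2} + s^{2}} \, ds = \frac{\pi}{a}.$$

Differentiating under the integral sign with respect to $a$,
$$\frac{dJ}{da} = \int_{0}^{\infty} - \frac{4 a}{\left(a^{2} + s^{2}\right)^{2}} \, ds = - \frac{\pi}{a^{2}},$$
so $\int_{0}^{\infty} \frac{2}{\left(a^{2} + s^{2}\right)^{2}} \, ds = \frac{\pi}{2 a^{3}}$.

Repeating — each differentiation of $1/(s^2+a^2)^j$ produces $-2ja/(s^2+a^2)^{j+1}$ — and dividing through by $-2ja$ at each step yields, after $2$ differentiations in total,
$$\int_{0}^{\infty} \frac{2}{\left(a^{2} + s^{2}\right)^{3}} \, ds = \frac{3 \pi}{8 a^{5}}.$$

Setting $a = \frac{1}{2}$:
$$I = 12 \pi.$$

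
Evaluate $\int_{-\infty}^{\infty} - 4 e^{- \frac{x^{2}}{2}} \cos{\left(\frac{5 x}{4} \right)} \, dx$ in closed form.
$- \frac{4 \sqrt{2} \sqrt{\pi}}{e^{\frac{25}{32}}}$

Let $b$ denote the cosine frequency and define $I(b) = \int_{-\infty}^{\infty} - 4 e^{- \frac{x^{2}}{2}} \cos{\left(b x \right)} \, dx$.

Differentiating under the integral sign,
$$I'(b) = \int_{-\infty}^{\infty} 4 x e^{- \frac{x^{2}}{2}} \sin{\left(b x \right)} \, dx.$$

Integrate $\int_{-\infty}^{\infty} x \sin(b x)\, e^{- \frac{x^{2}}{2}}\, dx$ by parts with $u = \sin(b x)$ and $dv = x\, e^{- \frac{x^{2}}{2}}\, dx$, giving $v = - e^{- \frac{x^{2}}{2}}$. The boundary term vanishes and
$$\int_{-\infty}^{\infty} x \sin(b x)\, e^{- \frac{x^{2}}{2}}\, dx = b \int_{-\infty}^{\infty} \cos(b x)\, e^{- \frac{x^{2}}{2}}\, dx,$$
so $I'(b) = - b\, I(b)$.

This is a separable first-order ODE; solving with the initial condition $I(0) = \int_{-\infty}^{\infty} - 4 e^{- \frac{x^{2}}{2}}\,dx = - 4 \sqrt{2} \sqrt{\pi}$ gives
$$I(b) = - 4 \sqrt{2} \sqrt{\pi} e^{- \frac{b^{2}}{2}}.$$

Setting $b = \frac{5}{4}$:
$$I = - \frac{4 \sqrt{2} \sqrt{\pi}}{e^{\frac{25}{32}}}.$$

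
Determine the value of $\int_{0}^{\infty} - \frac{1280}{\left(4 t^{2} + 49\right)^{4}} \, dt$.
$- \frac{100 \pi}{823543}$

Recall the elementary integral
$$J(a) = \int_{0}^{\infty} - \frac{5}{a^{2} + t^{2}} \, dt = - \frac{5 \pi}{2 a}.$$

Differentiating under the integral sign with respect to $a$,
$$\frac{dJ}{da} = \int_{0}^{\infty} \frac{10 a}{\left(a^{2} + t^{2}\right)^{2}} \, dt = \frac{5 \pi}{2 a^{2}},$$
so $\int_{0}^{\infty} - \frac{5}{\left(a^{2} + t^{2}\right)^{2}} \, dt = - \frac{5 \pi}{4 a^{3}}$.

Repeating — each differentiation of $1/(t^2+a^2)^j$ produces $-2ja/(t^2+a^2)^{j+1}$ — and dividing through by $-2ja$ at each step yields, after $3$ differentiations in total,
$$\int_{0}^{\infty} - \frac{5}{\left(a^{2} + t^{2}\right)^{4}} \, dt = - \frac{25 \pi}{32 a^{7}}.$$

Setting $a = \frac{7}{2}$:
$$I = - \frac{100 \pi}{823543}.$$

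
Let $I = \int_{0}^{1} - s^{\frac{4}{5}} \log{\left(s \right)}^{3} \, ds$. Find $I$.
$\frac{1250}{2187}$

Start from the elementary integral
$$J(a) = \int_{0}^{1} - s^{a} \, ds = - \frac{1}{a + 1}.$$

Differentiating under the integral sign brings down a factor of $\ln s$:
$$\frac{dJ}{da} = \int_{0}^{1} - s^{a} \log{\left(s \right)} \, ds = \frac{1}{\left(a + 1\right)^{2}}.$$

Repeating $3$ times in total — each differentiation brings down another $\ln s$ — gives
$$\frac{d^{3}J}{da^{3}} = \int_{0}^{1} - s^{a} \log{\left(s \right)}^{3} \, ds = \frac{6}{\left(a + 1\right)^{4}},$$
and the integrand here is exactly the target integrand, so $I = \frac{6}{\left(a + 1\right)^{4}}$.

Setting $a = \frac{4}{5}$:
$$I = \frac{1250}{2187}.$$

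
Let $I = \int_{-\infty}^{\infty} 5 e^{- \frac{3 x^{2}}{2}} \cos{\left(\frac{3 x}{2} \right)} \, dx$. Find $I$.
$\frac{5 \sqrt{6} \sqrt{\pi}}{3 e^{\frac{3}{8}}}$

Let $b$ denote the cosine frequency and define $I(b) = \int_{-\infty}^{\infty} 5 e^{- \frac{3 x^{2}}{2}} \cos{\left(b x \right)} \, dx$.

Differentiating under the integral sign,
$$I'(b) = \int_{-\infty}^{\infty} - 5 x e^{- \frac{3 x^{2}}{2}} \sin{\left(b x \right)} \, dx.$$

Integrate $\int_{-\infty}^{\infty} x \sin(b x)\, e^{- \frac{3 x^{2}}{2}}\, dx$ by parts with $u = \sin(b x)$ and $dv = x\, e^{- \frac{3 x^{2}}{2}}\, dx$, giving $v = - \frac{e^{- \frac{3 x^{2}}{2}}}{3}$. The boundary term vanishes and
$$\int_{-\infty}^{\infty} x \sin(b x)\, e^{- \frac{3 x^{2}}{2}}\, dx = \frac{b}{3} \int_{-\infty}^{\infty} \cos(b x)\, e^{- \frac{3 x^{2}}{2}}\, dx,$$
so $I'(b) = - \frac{b}{3}\, I(b)$.

This is a separable first-order ODE; solving with the initial condition $I(0) = \int_{-\infty}^{\infty} 5 e^{- \frac{3 x^{2}}{2}}\,dx = \frac{5 \sqrt{6} \sqrt{\pi}}{3}$ gives
$$I(b) = \frac{5 \sqrt{6} \sqrt{\pi} e^{- \frac{b^{2}}{6}}}{3}.$$

Setting $b = \frac{3}{2}$:
$$I = \frac{5 \sqrt{6} \sqrt{\pi}}{3 e^{\frac{3}{8}}}.$$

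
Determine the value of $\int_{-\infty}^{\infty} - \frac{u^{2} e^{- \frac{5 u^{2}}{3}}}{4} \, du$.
$- \frac{3 \sqrt{15} \sqrt{\pi}}{200}$

Consider the simpler parametrised integral
$$J(a) = \int_{-\infty}^{\infty} - \frac{e^{- a u^{2}}}{4} \, du = - \frac{\sqrt{\pi}}{4 \sqrt{a}}.$$

Differentiating under the integral sign brings down a factor of $(-u^2)$:
$$\frac{dJ}{da} = \int_{-\infty}^{\infty} \frac{u^{2} e^{- a u^{2}}}{4} \, du = \frac{\sqrt{\pi}}{8 a^{\frac{3}{2}}}.$$

The integral on the left is $-I$, so $I = - \frac{\sqrt{\pi}}{8 a^{\frac{3}{2}}}$.

Setting $a = \frac{5}{3}$:
$$I = - \frac{3 \sqrt{15} \sqrt{\pi}}{200}.$$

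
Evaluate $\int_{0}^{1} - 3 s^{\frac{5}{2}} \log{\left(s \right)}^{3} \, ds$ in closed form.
$\frac{288}{2401}$

Start from the elementary integral
$$J(a) = \int_{0}^{1} - 3 s^{a} \, ds = - \frac{3}{a + 1}.$$

Differentiating under the integral sign brings down a factor of $\ln s$:
$$\frac{dJ}{da} = \int_{0}^{1} - 3 s^{a} \log{\left(s \right)} \, ds = \frac{3}{\left(a + 1\right)^{2}}.$$

Repeating $3$ times in total — each differentiation brings down another $\ln s$ — gives
$$\frac{d^{3}J}{da^{3}} = \int_{0}^{1} - 3 s^{a} \log{\left(s \right)}^{3} \, ds = \frac{18}{\left(a + 1\right)^{4}},$$
and the integrand here is exactly the target integrand, so $I = \frac{18}{\left(a + 1\right)^{4}}$.

Setting $a = \frac{5}{2}$:
$$I = \frac{288}{2401}.$$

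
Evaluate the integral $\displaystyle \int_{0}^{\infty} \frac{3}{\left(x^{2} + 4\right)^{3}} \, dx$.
$\frac{9 \pi}{512}$

Start from the standard arctangent integral
$$J(a) = \int_{0}^{\infty} \frac{3}{a^{2} + x^{2}} \, dx = \frac{3 \pi}{2 a}.$$

Differentiating under the integral sign with respect to $a$,
$$\frac{dJ}{da} = \int_{0}^{\infty} - \frac{6 a}{\left(a^{2} + x^{2}\right)^{2}} \, dx = - \frac{3 \pi}{2 a^{2}},$$
so $\int_{0}^{\infty} \frac{3}{\left(a^{2} + x^{2}\right)^{2}} \, dx = \frac{3 \pi}{4 a^{3}}$.

Repeating — each differentiation of $1/(x^2+a^2)^j$ produces $-2ja/(x^2+a^2)^{j+1}$ — and dividing through by $-2ja$ at each step yields, after $2$ differentiations in total,
$$\int_{0}^{\infty} \frac{3}{\left(a^{2} + x^{2}\right)^{3}} \, dx = \frac{9 \pi}{16 a^{5}}.$$

Setting $a = 2$:
$$I = \frac{9 \pi}{512}.$$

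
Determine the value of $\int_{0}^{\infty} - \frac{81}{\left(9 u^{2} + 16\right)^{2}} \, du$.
$- \frac{27 \pi}{256}$

Start from the standard arctangent integral
$$J(a) = \int_{0}^{\infty} - \frac{1}{a^{2} + u^{2}} \, du = - \frac{\pi}{2 a}.$$

Differentiating under the integral sign with respect to $a$,
$$\frac{dJ}{da} = \int_{0}^{\infty} \frac{2 a}{\left(a^{2} + u^{2}\right)^{2}} \, du = \frac{\pi}{2 a^{2}},$$
so $\int_{0}^{\infty} - \frac{1}{\left(a^{2} + u^{2}\right)^{2}} \, du = - \frac{\pi}{4 a^{3}}$.

Setting $a = \frac{4}{3}$:
$$I = - \frac{27 \pi}{256}.$$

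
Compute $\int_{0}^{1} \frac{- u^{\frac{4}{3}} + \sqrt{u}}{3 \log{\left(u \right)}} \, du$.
$\log{\left(\frac{42^{\frac{2}{3}}}{14} \right)}$

Introduce a parameter $a$ in the exponent: let $I(a) = \int_{0}^{1} \frac{\sqrt{u} - u^{a}}{3 \log{\left(u \right)}} \, du$.

Since $\dfrac{\partial}{\partial a}\,u^{a} = u^{a} \ln u$, the $\ln u$ in the denominator cancels and
$$\frac{dI}{da} = \int_{0}^{1} - \frac{1}{3} u^{a} \, du = - \frac{1}{3} \left[\frac{u^{a+1}}{a+1}\right]_0^1 = - \frac{1}{3 a + 3}.$$

Integrating with respect to $a$ gives $I(a) = - \frac{\log{\left(a + 1 \right)}}{3} - \frac{\log{\left(2 \right)}}{3} + \frac{\log{\left(3 \right)}}{3} + C$.

At $a = \frac{1}{2}$ the integrand is identically $0$, so $I(\frac{1}{2}) = 0$. The closed form gives $0$, hence $C = 0$.

Setting $a = \frac{4}{3}$:
$$I = \log{\left(\frac{42^{\frac{2}{3}}}{14} \right)}.$$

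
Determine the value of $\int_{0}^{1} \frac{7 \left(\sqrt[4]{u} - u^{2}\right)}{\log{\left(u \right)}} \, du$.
$- \log{\left(\frac{35831808}{78125} \right)}$

Consider the one-parameter family: let $I(a) = \int_{0}^{1} \frac{7 \left(\sqrt[4]{u} - u^{a}\right)}{\log{\left(u \right)}} \, du$.

Since $\dfrac{\partial}{\partial a}\,u^{a} = u^{a} \ln u$, the $\ln u$ in the denominator cancels and
$$\frac{dI}{da} = \int_{0}^{1} -7 u^{a} \, du = -7 \left[\frac{u^{a+1}}{a+1}\right]_0^1 = - \frac{7}{a + 1}.$$

Integrating with respect to $a$ gives $I(a) = - \log{\left(\frac{16384 \left(a + 1\right)^{7}}{78125} \right)} + C$.

At $a = \frac{1}{4}$ the integrand is identically $0$, so $I(\frac{1}{4}) = 0$. The closed form gives $0$, hence $C = 0$.

Setting $a = 2$:
$$I = - \log{\left(\frac{35831808}{78125} \right)}.$$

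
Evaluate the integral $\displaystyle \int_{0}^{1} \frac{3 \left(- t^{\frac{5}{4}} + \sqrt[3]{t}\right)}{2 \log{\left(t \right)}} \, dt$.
$- \frac{9 \log{\left(3 \right)}}{2} + 6 \log{\left(2 \right)}$

Introduce a parameter $a$ in the exponent: let $I(a) = \int_{0}^{1} \frac{3 \left(\sqrt[3]{t} - t^{a}\right)}{2 \log{\left(t \right)}} \, dt$.

Since $\dfrac{\partial}{\partial a}\,t^{a} = t^{a} \ln t$, the $\ln t$ in the denominator cancels and
$$\frac{dI}{da} = \int_{0}^{1} - \frac{3}{2} t^{a} \, dt = - \frac{3}{2} \left[\frac{t^{a+1}}{a+1}\right]_0^1 = - \frac{3}{2 a + 2}.$$

Integrating with respect to $a$ gives $I(a) = - \log{\left(\frac{3 \sqrt{3} \left(a + 1\right)^{\frac{3}{2}}}{8} \right)} + C$.

At $a = \frac{1}{3}$ the integrand is identically $0$, so $I(\frac{1}{3}) = 0$. The closed form gives $0$, hence $C = 0$.

Setting $a = \frac{5}{4}$:
$$I = - \frac{9 \log{\left(3 \right)}}{2} + 6 \log{\left(2 \right)}.$$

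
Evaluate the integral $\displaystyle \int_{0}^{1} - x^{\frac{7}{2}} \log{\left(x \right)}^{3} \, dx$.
$\frac{32}{2187}$

Start from the elementary integral
$$J(a) = \int_{0}^{1} - x^{a} \, dx = - \frac{1}{a + 1}.$$

Differentiating under the integral sign brings down a factor of $\ln x$:
$$\frac{dJ}{da} = \int_{0}^{1} - x^{a} \log{\left(x \right)} \, dx = \frac{1}{\left(a + 1\right)^{2}}.$$

Repeating $3$ times in total — each differentiation brings down another $\ln x$ — gives
$$\frac{d^{3}J}{da^{3}} = \int_{0}^{1} - x^{a} \log{\left(x \right)}^{3} \, dx = \frac{6}{\left(a + 1\right)^{4}},$$
and the integrand here is exactly the target integrand, so $I = \frac{6}{\left(a + 1\right)^{4}}$.

Setting $a = \frac{7}{2}$:
$$I = \frac{32}{2187}.$$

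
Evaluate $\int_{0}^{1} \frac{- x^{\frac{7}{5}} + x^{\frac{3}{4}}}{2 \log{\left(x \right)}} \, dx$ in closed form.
$- \log{\left(12 \right)} + \frac{\log{\left(105 \right)}}{2}$

Consider the one-parameter family: let $I(a) = \int_{0}^{1} \frac{- x^{\frac{7}{5}} + x^{a}}{2 \log{\left(x \right)}} \, dx$.

Since $\dfrac{\partial}{\partial a}\,x^{a} = x^{a} \ln x$, the $\ln x$ in the denominator cancels and
$$\frac{dI}{da} = \int_{0}^{1} \frac{1}{2} x^{a} \, dx = \frac{1}{2} \left[\frac{x^{a+1}}{a+1}\right]_0^1 = \frac{1}{2 \left(a + 1\right)}.$$

Integrating with respect to $a$ gives $I(a) = \log{\left(\frac{\sqrt{15} \sqrt{a + 1}}{6} \right)} + C$.

At $a = \frac{7}{5}$ the integrand is identically $0$, so $I(\frac{7}{5}) = 0$. The closed form gives $0$, hence $C = 0$.

Setting $a = \frac{3}{4}$:
$$I = - \log{\left(12 \right)} + \frac{\log{\left(105 \right)}}{2}.$$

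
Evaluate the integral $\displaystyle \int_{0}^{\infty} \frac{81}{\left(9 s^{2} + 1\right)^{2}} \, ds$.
$\frac{27 \pi}{4}$

Start from the standard arctangent integral
$$J(a) = \int_{0}^{\infty} \frac{1}{a^{2} + s^{2}} \, ds = \frac{\pi}{2 a}.$$

Differentiating under the integral sign with respect to $a$,
$$\frac{dJ}{da} = \int_{0}^{\infty} - \frac{2 a}{\left(a^{2} + s^{2}\right)^{2}} \, ds = - \frac{\pi}{2 a^{2}},$$
so $\int_{0}^{\infty} \frac{1}{\left(a^{2} + s^{2}\right)^{2}} \, ds = \frac{\pi}{4 a^{3}}$.

Setting $a = \frac{1}{3}$:
$$I = \frac{27 \pi}{4}.$$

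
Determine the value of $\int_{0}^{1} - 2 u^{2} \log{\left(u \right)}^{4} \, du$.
$- \frac{16}{81}$

Start from the elementary integral
$$J(a) = \int_{0}^{1} - 2 u^{a} \, du = - \frac{2}{a + 1}.$$

Differentiating under the integral sign brings down a factor of $\ln u$:
$$\frac{dJ}{da} = \int_{0}^{1} - 2 u^{a} \log{\left(u \right)} \, du = \frac{2}{\left(a + 1\right)^{2}}.$$

Repeating $4$ times in total — each differentiation brings down another $\ln u$ — gives
$$\frac{d^{4}J}{da^{4}} = \int_{0}^{1} - 2 u^{a} \log{\left(u \right)}^{4} \, du = - \frac{48}{\left(a + 1\right)^{5}},$$
and the integrand here is exactly the target integrand, so $I = - \frac{48}{\left(a + 1\right)^{5}}$.

Setting $a = 2$:
$$I = - \frac{16}{81}.$$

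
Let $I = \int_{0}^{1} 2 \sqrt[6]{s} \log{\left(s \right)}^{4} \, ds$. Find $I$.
$\frac{373248}{16807}$

Begin with the known integral
$$J(a) = \int_{0}^{1} 2 s^{a} \, ds = \frac{2}{a + 1}.$$

Differentiating under the integral sign brings down a factor of $\ln s$:
$$\frac{dJ}{da} = \int_{0}^{1} 2 s^{a} \log{\left(s \right)} \, ds = - \frac{2}{\left(a + 1\right)^{2}}.$$

Repeating $4$ times in total — each differentiation brings down another $\ln s$ — gives
$$\frac{d^{4}J}{da^{4}} = \int_{0}^{1} 2 s^{a} \log{\left(s \right)}^{4} \, ds = \frac{48}{\left(a + 1\right)^{5}},$$
and the integrand here is exactly the target integrand, so $I = \frac{48}{\left(a + 1\right)^{5}}$.

Setting $a = \frac{1}{6}$:
$$I = \frac{373248}{16807}.$$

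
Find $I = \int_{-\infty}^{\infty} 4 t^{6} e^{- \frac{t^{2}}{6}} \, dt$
$1620 \sqrt{6} \sqrt{\pi}$

Begin with the known integral
$$J(a) = \int_{-\infty}^{\infty} 4 e^{- a t^{2}} \, dt = \frac{4 \sqrt{\pi}}{\sqrt{a}}.$$

Differentiating under the integral sign brings down a factor of $(-t^2)$:
$$\frac{dJ}{da} = \int_{-\infty}^{\infty} - 4 t^{2} e^{- a t^{2}} \, dt = - \frac{2 \sqrt{\pi}}{a^{\frac{3}{2}}}.$$

Repeating $3$ times in total — each differentiation brings down another $(-t^2)$ — gives
$$\frac{d^{3}J}{da^{3}} = \int_{-\infty}^{\infty} - 4 t^{6} e^{- a t^{2}} \, dt = - \frac{15 \sqrt{\pi}}{2 a^{\frac{7}{2}}},$$
and the integrand here is $(-1)^{3}$ times the target integrand, so $I = (-1)^{3}\,\frac{d^{3}J}{da^{3}} = \frac{15 \sqrt{\pi}}{2 a^{\frac{7}{2}}}$.

Setting $a = \frac{1}{6}$:
$$I = 1620 \sqrt{6} \sqrt{\pi}.$$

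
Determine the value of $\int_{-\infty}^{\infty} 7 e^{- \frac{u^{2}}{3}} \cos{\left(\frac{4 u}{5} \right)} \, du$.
$\frac{7 \sqrt{3} \sqrt{\pi}}{e^{\frac{12}{25}}}$

Define $I(b) = \int_{-\infty}^{\infty} 7 e^{- \frac{u^{2}}{3}} \cos{\left(b u \right)} \, du$.

Differentiating under the integral sign,
$$I'(b) = \int_{-\infty}^{\infty} - 7 u e^{- \frac{u^{2}}{3}} \sin{\left(b u \right)} \, du.$$

Integrate $\int_{-\infty}^{\infty} u \sin(b u)\, e^{- \frac{u^{2}}{3}}\, du$ by parts with $w = \sin(b u)$ and $dv = u\, e^{- \frac{u^{2}}{3}}\, du$, giving $v = - \frac{3 e^{- \frac{u^{2}}{3}}}{2}$. The boundary term vanishes and
$$\int_{-\infty}^{\infty} u \sin(b u)\, e^{- \frac{u^{2}}{3}}\, du = \frac{3 b}{2} \int_{-\infty}^{\infty} \cos(b u)\, e^{- \frac{u^{2}}{3}}\, du,$$
so $I'(b) = - \frac{3 b}{2}\, I(b)$.

This is a separable first-order ODE; solving with the initial condition $I(0) = \int_{-\infty}^{\infty} 7 e^{- \frac{u^{2}}{3}}\,du = 7 \sqrt{3} \sqrt{\pi}$ gives
$$I(b) = 7 \sqrt{3} \sqrt{\pi} e^{- \frac{3 b^{2}}{4}}.$$

Setting $b = \frac{4}{5}$:
$$I = \frac{7 \sqrt{3} \sqrt{\pi}}{e^{\frac{12}{25}}}.$$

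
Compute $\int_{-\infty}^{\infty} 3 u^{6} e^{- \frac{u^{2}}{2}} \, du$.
$45 \sqrt{2} \sqrt{\pi}$

Start from the elementary integral
$$J(a) = \int_{-\infty}^{\infty} 3 e^{- a u^{2}} \, du = \frac{3 \sqrt{\pi}}{\sqrt{a}}.$$

Differentiating under the integral sign brings down a factor of $(-u^2)$:
$$\frac{dJ}{da} = \int_{-\infty}^{\infty} - 3 u^{2} e^{- a u^{2}} \, du = - \frac{3 \sqrt{\pi}}{2 a^{\frac{3}{2}}}.$$

Repeating $3$ times in total — each differentiation brings down another $(-u^2)$ — gives
$$\frac{d^{3}J}{da^{3}} = \int_{-\infty}^{\infty} - 3 u^{6} e^{- a u^{2}} \, du = - \frac{45 \sqrt{\pi}}{8 a^{\frac{7}{2}}},$$
and the integrand here is $(-1)^{3}$ times the target integrand, so $I = (-1)^{3}\,\frac{d^{3}J}{da^{3}} = \frac{45 \sqrt{\pi}}{8 a^{\frac{7}{2}}}$.

Setting $a = \frac{1}{2}$:
$$I = 45 \sqrt{2} \sqrt{\pi}.$$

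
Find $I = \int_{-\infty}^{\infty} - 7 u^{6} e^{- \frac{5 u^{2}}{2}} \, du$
$- \frac{21 \sqrt{10} \sqrt{\pi}}{125}$

Begin with the known integral
$$J(a) = \int_{-\infty}^{\infty} - 7 e^{- a u^{2}} \, du = - \frac{7 \sqrt{\pi}}{\sqrt{a}}.$$

Differentiating under the integral sign brings down a factor of $(-u^2)$:
$$\frac{dJ}{da} = \int_{-\infty}^{\infty} 7 u^{2} e^{- a u^{2}} \, du = \frac{7 \sqrt{\pi}}{2 a^{\frac{3}{2}}}.$$

Repeating $3$ times in total — each differentiation brings down another $(-u^2)$ — gives
$$\frac{d^{3}J}{da^{3}} = \int_{-\infty}^{\infty} 7 u^{6} e^{- a u^{2}} \, du = \frac{105 \sqrt{\pi}}{8 a^{\frac{7}{2}}},$$
and the integrand here is $(-1)^{3}$ times the target integrand, so $I = (-1)^{3}\,\frac{d^{3}J}{da^{3}} = - \frac{105 \sqrt{\pi}}{8 a^{\frac{7}{2}}}$.

Setting $a = \frac{5}{2}$:
$$I = - \frac{21 \sqrt{10} \sqrt{\pi}}{125}.$$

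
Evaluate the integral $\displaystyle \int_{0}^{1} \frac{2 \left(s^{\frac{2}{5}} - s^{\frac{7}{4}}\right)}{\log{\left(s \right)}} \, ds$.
$- \log{\left(\frac{3025}{784} \right)}$

Replace the exponent $\frac{7}{4}$ by a parameter $a$: let $I(a) = \int_{0}^{1} \frac{2 \left(s^{\frac{2}{5}} - s^{a}\right)}{\log{\left(s \right)}} \, ds$.

Since $\dfrac{\partial}{\partial a}\,s^{a} = s^{a} \ln s$, the $\ln s$ in the denominator cancels and
$$\frac{dI}{da} = \int_{0}^{1} -2 s^{a} \, ds = -2 \left[\frac{s^{a+1}}{a+1}\right]_0^1 = - \frac{2}{a + 1}.$$

Integrating with respect to $a$ gives $I(a) = - \log{\left(\frac{25 \left(a + 1\right)^{2}}{49} \right)} + C$.

At $a = \frac{2}{5}$ the integrand is identically $0$, so $I(\frac{2}{5}) = 0$. The closed form gives $0$, hence $C = 0$.

Setting $a = \frac{7}{4}$:
$$I = - \log{\left(\frac{3025}{784} \right)}.$$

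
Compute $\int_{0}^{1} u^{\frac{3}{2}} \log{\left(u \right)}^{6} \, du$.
$\frac{18432}{15625}$

Begin with the known integral
$$J(a) = \int_{0}^{1} u^{a} \, du = \frac{1}{a + 1}.$$

Differentiating under the integral sign brings down a factor of $\ln u$:
$$\frac{dJ}{da} = \int_{0}^{1} u^{a} \log{\left(u \right)} \, du = - \frac{1}{\left(a + 1\right)^{2}}.$$

Repeating $6$ times in total — each differentiation brings down another $\ln u$ — gives
$$\frac{d^{6}J}{da^{6}} = \int_{0}^{1} u^{a} \log{\left(u \right)}^{6} \, du = \frac{720}{\left(a + 1\right)^{7}},$$
and the integrand here is exactly the target integrand, so $I = \frac{720}{\left(a + 1\right)^{7}}$.

Setting $a = \frac{3}{2}$:
$$I = \frac{18432}{15625}.$$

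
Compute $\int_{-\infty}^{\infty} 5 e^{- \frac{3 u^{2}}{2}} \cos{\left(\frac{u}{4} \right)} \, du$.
$\frac{5 \sqrt{6} \sqrt{\pi}}{3 e^{\frac{1}{96}}}$

Treat the cosine frequency as a parameter and define $I(b) = \int_{-\infty}^{\infty} 5 e^{- \frac{3 u^{2}}{2}} \cos{\left(b u \right)} \, du$.

Differentiating under the integral sign,
$$I'(b) = \int_{-\infty}^{\infty} - 5 u e^{- \frac{3 u^{2}}{2}} \sin{\left(b u \right)} \, du.$$

Integrate $\int_{-\infty}^{\infty} u \sin(b u)\, e^{- \frac{3 u^{2}}{2}}\, du$ by parts with $w = \sin(b u)$ and $dv = u\, e^{- \frac{3 u^{2}}{2}}\, du$, giving $v = - \frac{e^{- \frac{3 u^{2}}{2}}}{3}$. The boundary term vanishes and
$$\int_{-\infty}^{\infty} u \sin(b u)\, e^{- \frac{3 u^{2}}{2}}\, du = \frac{b}{3} \int_{-\infty}^{\infty} \cos(b u)\, e^{- \frac{3 u^{2}}{2}}\, du,$$
so $I'(b) = - \frac{b}{3}\, I(b)$.

This is a separable first-order ODE; solving with the initial condition $I(0) = \int_{-\infty}^{\infty} 5 e^{- \frac{3 u^{2}}{2}}\,du = \frac{5 \sqrt{6} \sqrt{\pi}}{3}$ gives
$$I(b) = \frac{5 \sqrt{6} \sqrt{\pi} e^{- \frac{b^{2}}{6}}}{3}.$$

Setting $b = \frac{1}{4}$:
$$I = \frac{5 \sqrt{6} \sqrt{\pi}}{3 e^{\frac{1}{96}}}.$$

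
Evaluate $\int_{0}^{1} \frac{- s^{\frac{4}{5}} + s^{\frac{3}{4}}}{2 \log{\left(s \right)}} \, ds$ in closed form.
$\log{\left(\frac{\sqrt{35}}{6} \right)}$

Consider the one-parameter family: let $I(a) = \int_{0}^{1} \frac{- s^{\frac{4}{5}} + s^{a}}{2 \log{\left(s \right)}} \, ds$.

Since $\dfrac{\partial}{\partial a}\,s^{a} = s^{a} \ln s$, the $\ln s$ in the denominator cancels and
$$\frac{dI}{da} = \int_{0}^{1} \frac{1}{2} s^{a} \, ds = \frac{1}{2} \left[\frac{s^{a+1}}{a+1}\right]_0^1 = \frac{1}{2 \left(a + 1\right)}.$$

Integrating with respect to $a$ gives $I(a) = \frac{\log{\left(a + 1 \right)}}{2} - \log{\left(3 \right)} + \frac{\log{\left(5 \right)}}{2} + C$.

At $a = \frac{4}{5}$ the integrand is identically $0$, so $I(\frac{4}{5}) = 0$. The closed form gives $0$, hence $C = 0$.

Setting $a = \frac{3}{4}$:
$$I = \log{\left(\frac{\sqrt{35}}{6} \right)}.$$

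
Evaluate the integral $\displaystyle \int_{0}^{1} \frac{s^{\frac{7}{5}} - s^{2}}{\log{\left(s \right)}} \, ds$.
$- \log{\left(\frac{5}{4} \right)}$

Introduce a parameter $a$ in the exponent: let $I(a) = \int_{0}^{1} \frac{s^{\frac{7}{5}} - s^{a}}{\log{\left(s \right)}} \, ds$.

Since $\dfrac{\partial}{\partial a}\,s^{a} = s^{a} \ln s$, the $\ln s$ in the denominator cancels and
$$\frac{dI}{da} = \int_{0}^{1} -1 s^{a} \, ds = -1 \left[\frac{s^{a+1}}{a+1}\right]_0^1 = - \frac{1}{a + 1}.$$

Integrating with respect to $a$ gives $I(a) = - \log{\left(\frac{5 a}{12} + \frac{5}{12} \right)} + C$.

At $a = \frac{7}{5}$ the integrand is identically $0$, so $I(\frac{7}{5}) = 0$. The closed form gives $0$, hence $C = 0$.

Setting $a = 2$:
$$I = - \log{\left(\frac{5}{4} \right)}.$$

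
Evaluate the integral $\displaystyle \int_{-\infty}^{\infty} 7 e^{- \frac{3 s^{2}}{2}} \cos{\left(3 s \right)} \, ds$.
$\frac{7 \sqrt{6} \sqrt{\pi}}{3 e^{\frac{3}{2}}}$

Define $I(b) = \int_{-\infty}^{\infty} 7 e^{- \frac{3 s^{2}}{2}} \cos{\left(b s \right)} \, ds$.

Differentiating under the integral sign,
$$I'(b) = \int_{-\infty}^{\infty} - 7 s e^{- \frac{3 s^{2}}{2}} \sin{\left(b s \right)} \, ds.$$

Integrate $\int_{-\infty}^{\infty} s \sin(b s)\, e^{- \frac{3 s^{2}}{2}}\, ds$ by parts with $u = \sin(b s)$ and $dv = s\, e^{- \frac{3 s^{2}}{2}}\, ds$, giving $v = - \frac{e^{- \frac{3 s^{2}}{2}}}{3}$. The boundary term vanishes and
$$\int_{-\infty}^{\infty} s \sin(b s)\, e^{- \frac{3 s^{2}}{2}}\, ds = \frac{b}{3} \int_{-\infty}^{\infty} \cos(b s)\, e^{- \frac{3 s^{2}}{2}}\, ds,$$
so $I'(b) = - \frac{b}{3}\, I(b)$.

This is a separable first-order ODE; solving with the initial condition $I(0) = \int_{-\infty}^{\infty} 7 e^{- \frac{3 s^{2}}{2}}\,ds = \frac{7 \sqrt{6} \sqrt{\pi}}{3}$ gives
$$I(b) = \frac{7 \sqrt{6} \sqrt{\pi} e^{- \frac{b^{2}}{6}}}{3}.$$

Setting $b = 3$:
$$I = \frac{7 \sqrt{6} \sqrt{\pi}}{3 e^{\frac{3}{2}}}.$$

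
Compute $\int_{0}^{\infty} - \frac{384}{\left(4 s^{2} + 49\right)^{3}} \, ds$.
$- \frac{36 \pi}{16807}$

Begin with the known result
$$J(a) = \int_{0}^{\infty} - \frac{6}{a^{2} + s^{2}} \, ds = - \frac{3 \pi}{a}.$$

Differentiating under the integral sign with respect to $a$,
$$\frac{dJ}{da} = \int_{0}^{\infty} \frac{12 a}{\left(a^{2} + s^{2}\right)^{2}} \, ds = \frac{3 \pi}{a^{2}},$$
so $\int_{0}^{\infty} - \frac{6}{\left(a^{2} + s^{2}\right)^{2}} \, ds = - \frac{3 \pi}{2 a^{3}}$.

Repeating — each differentiation of $1/(s^2+a^2)^j$ produces $-2ja/(s^2+a^2)^{j+1}$ — and dividing through by $-2ja$ at each step yields, after $2$ differentiations in total,
$$\int_{0}^{\infty} - \frac{6}{\left(a^{2} + s^{2}\right)^{3}} \, ds = - \frac{9 \pi}{8 a^{5}}.$$

Setting $a = \frac{7}{2}$:
$$I = - \frac{36 \pi}{16807}.$$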